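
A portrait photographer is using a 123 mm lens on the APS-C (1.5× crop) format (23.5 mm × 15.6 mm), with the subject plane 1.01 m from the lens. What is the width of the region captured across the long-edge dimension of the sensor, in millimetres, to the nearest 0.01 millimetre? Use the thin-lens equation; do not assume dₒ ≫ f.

169.47 mm

dₒ: 1.01 m = 1010 mm.
Similar triangles through the lens centre give W/dₒ = w/dᵢ; with 1/f = 1/dₒ + 1/dᵢ this gives W = w·(dₒ − f)/f.
W = 23.5 mm × (1010 − 123) / 123 = 23.5 × 7.2114 ≈ 169.467 mm.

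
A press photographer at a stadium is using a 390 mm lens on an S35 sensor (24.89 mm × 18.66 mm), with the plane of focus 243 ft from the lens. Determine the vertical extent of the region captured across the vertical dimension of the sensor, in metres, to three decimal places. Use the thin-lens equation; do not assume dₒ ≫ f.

3.525 m

dₒ: 243 ft × 304.8 mm/ft = 74066.40 mm.
Similar triangles through the lens centre give W/dₒ = h/dᵢ; with 1/f = 1/dₒ + 1/dᵢ this gives W = h·(dₒ − f)/f.
W = 18.66 mm × (74066.4 − 390) / 390 = 18.66 × 188.9138 ≈ 3525.132 mm = 3.52513 m.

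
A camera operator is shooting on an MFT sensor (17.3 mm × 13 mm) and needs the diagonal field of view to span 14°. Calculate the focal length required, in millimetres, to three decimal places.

Sensor diagonal = √(17.3² + 13²) = √468.2900 ≈ 21.6400 mm.
From α = 2·arctan(d/2f) we get f = d / (2·tan(α/2)).
With d = 21.6400 mm and α/2 = 7°, tan(α/2) ≈ 0.12278, so f ≈ 21.6400 / 0.24557 ≈ 88.1219 mm.

88.122 mm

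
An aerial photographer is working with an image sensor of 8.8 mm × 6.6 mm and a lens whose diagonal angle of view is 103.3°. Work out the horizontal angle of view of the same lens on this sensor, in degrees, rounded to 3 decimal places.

90.636°

Sensor diagonal = √(8.8² + 6.6²) = √121.0000 ≈ 11.0000 mm.
From the diagonal AOV: f = 11.0000 / (2·tan(51.65°)) = 11.0000 / 2.52790 ≈ 4.3514 mm.
Horizontal AOV = 2·arctan(8.8 / (2 × 4.3514)) = 2·arctan(1.01116) ≈ 90.6359°.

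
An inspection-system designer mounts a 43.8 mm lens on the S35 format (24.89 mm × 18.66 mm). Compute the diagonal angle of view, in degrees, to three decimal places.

39.101°

Sensor diagonal = √(24.89² + 18.66²) = √967.7077 ≈ 31.1080 mm.
Angle of view α = 2·arctan(d/2f) with d = 31.1080 mm and f = 43.8 mm.
d/2f = 0.35511; arctan(0.35511) ≈ 19.5507°, so α ≈ 39.1013°.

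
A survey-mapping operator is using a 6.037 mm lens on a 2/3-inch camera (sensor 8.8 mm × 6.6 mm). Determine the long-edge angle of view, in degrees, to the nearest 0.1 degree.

72.2°

Angle of view α = 2·arctan(w/2f) with w = 8.8 mm and f = 6.037 mm.
w/2f = 0.72884; arctan(0.72884) ≈ 36.0860°, so α ≈ 72.1720°.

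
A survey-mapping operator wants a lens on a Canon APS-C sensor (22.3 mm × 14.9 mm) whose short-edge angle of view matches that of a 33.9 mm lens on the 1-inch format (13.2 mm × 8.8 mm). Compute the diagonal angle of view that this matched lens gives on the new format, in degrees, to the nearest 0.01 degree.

Equal short-edge AOV ⇒ f₂ = f₁ · 14.9/8.8 = 33.9 × 1.69318 ≈ 57.3989 mm.
Sensor diagonal = √(22.3² + 14.9²) = √719.3000 ≈ 26.8198 mm.
Diagonal AOV on the new format = 2·arctan(26.8198 / (2 × 57.3989)) = 2·arctan(0.23363) ≈ 26.2999°.

26.30°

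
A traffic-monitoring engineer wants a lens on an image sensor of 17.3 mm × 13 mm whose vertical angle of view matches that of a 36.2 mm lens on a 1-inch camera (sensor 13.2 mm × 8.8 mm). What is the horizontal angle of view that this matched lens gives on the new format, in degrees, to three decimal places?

18.376°

Equal vertical AOV ⇒ f₂ = f₁ · 13/8.8 = 36.2 × 1.47727 ≈ 53.4773 mm.
Horizontal AOV on the new format = 2·arctan(17.3 / (2 × 53.4773)) = 2·arctan(0.16175) ≈ 18.3761°.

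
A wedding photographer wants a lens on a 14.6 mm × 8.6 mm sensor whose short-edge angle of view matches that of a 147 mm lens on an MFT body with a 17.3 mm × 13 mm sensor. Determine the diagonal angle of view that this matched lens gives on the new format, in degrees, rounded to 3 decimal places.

9.958°

Equal short-edge AOV ⇒ f₂ = f₁ · 8.6/13 = 147 × 0.66154 ≈ 97.2462 mm.
Sensor diagonal = √(14.6² + 8.6²) = √287.1200 ≈ 16.9446 mm.
Diagonal AOV on the new format = 2·arctan(16.9446 / (2 × 97.2462)) = 2·arctan(0.08712) ≈ 9.9583°.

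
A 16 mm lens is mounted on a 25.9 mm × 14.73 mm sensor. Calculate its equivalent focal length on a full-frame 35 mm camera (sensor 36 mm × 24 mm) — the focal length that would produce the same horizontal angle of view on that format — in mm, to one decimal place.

22.2 mm

Equal angle of view means equal width/f ratio, so f₂ = f₁ · (width₂/width₁) = 16 × 36/25.9.
f₂ = 16 × 1.38996 ≈ 22.239 mm.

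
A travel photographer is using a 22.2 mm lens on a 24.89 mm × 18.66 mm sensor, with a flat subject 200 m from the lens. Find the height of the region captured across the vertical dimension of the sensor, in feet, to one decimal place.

551.5 ft

dₒ: 200 m = 200000 mm.
Similar triangles through the lens centre give W/dₒ = h/dᵢ; with 1/f = 1/dₒ + 1/dᵢ this gives W = h·(dₒ − f)/f.
W = 18.66 mm × (200000 − 22.2) / 22.2 = 18.66 × 9008.0090 ≈ 168089.448 mm = 168089.448/304.8 ft = 551.475 ft.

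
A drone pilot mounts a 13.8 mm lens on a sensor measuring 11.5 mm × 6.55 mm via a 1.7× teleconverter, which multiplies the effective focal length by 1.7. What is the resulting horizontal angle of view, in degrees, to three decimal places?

27.543°

Effective focal length f = 13.8 × 1.7 = 23.46 mm.
α = 2·arctan(11.5 / (2 × 23.46)) = 2·arctan(0.24510) ≈ 27.5432°.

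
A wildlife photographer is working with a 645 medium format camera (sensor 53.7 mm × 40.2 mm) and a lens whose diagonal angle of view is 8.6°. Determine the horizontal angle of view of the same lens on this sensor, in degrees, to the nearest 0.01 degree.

Sensor diagonal = √(53.7² + 40.2²) = √4499.7300 ≈ 67.0800 mm.
From the diagonal AOV: f = 67.0800 / (2·tan(4.3°)) = 67.0800 / 0.15038 ≈ 446.0679 mm.
Horizontal AOV = 2·arctan(53.7 / (2 × 446.0679)) = 2·arctan(0.06019) ≈ 6.8893°.

6.89°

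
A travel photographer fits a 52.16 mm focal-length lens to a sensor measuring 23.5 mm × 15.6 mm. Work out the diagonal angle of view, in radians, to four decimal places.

0.5281 rad

Sensor diagonal = √(23.5² + 15.6²) = √795.6100 ≈ 28.2066 mm.
Angle of view α = 2·arctan(d/2f) with d = 28.2066 mm and f = 52.16 mm.
d/2f = 0.27038; arctan(0.27038) ≈ 0.2641 rad, so α ≈ 0.5281 rad.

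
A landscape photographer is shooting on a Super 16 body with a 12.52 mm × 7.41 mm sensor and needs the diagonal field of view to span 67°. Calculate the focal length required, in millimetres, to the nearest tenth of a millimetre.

Sensor diagonal = √(12.52² + 7.41²) = √211.6585 ≈ 14.5485 mm.
From α = 2·arctan(d/2f) we get f = d / (2·tan(α/2)).
With d = 14.5485 mm and α/2 = 33.5°, tan(α/2) ≈ 0.66189, so f ≈ 14.5485 / 1.32377 ≈ 10.9902 mm.

11.0 mm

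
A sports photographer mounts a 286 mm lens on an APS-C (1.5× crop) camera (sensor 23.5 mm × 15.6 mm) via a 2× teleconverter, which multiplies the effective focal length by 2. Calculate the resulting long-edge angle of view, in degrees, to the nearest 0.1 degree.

Effective focal length f = 286 × 2 = 572 mm.
α = 2·arctan(23.5 / (2 × 572)) = 2·arctan(0.02054) ≈ 2.3536°.

2.4°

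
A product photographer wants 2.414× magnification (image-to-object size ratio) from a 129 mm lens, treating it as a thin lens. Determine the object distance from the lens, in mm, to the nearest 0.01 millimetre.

182.44 mm

With m = dᵢ/dₒ and 1/f = 1/dₒ + 1/dᵢ, substituting dᵢ = m·dₒ gives 1/f = (1 + 1/m)/dₒ, hence dₒ = f·(1 + 1/m).
dₒ = 129 × (1 + 1/2.414) = 129 × 1.41425 ≈ 182.438 mm.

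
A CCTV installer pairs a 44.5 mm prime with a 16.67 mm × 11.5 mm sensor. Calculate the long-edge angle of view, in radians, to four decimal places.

0.3703 rad

Angle of view α = 2·arctan(w/2f) with w = 16.67 mm and f = 44.5 mm.
w/2f = 0.18730; arctan(0.18730) ≈ 0.1852 rad, so α ≈ 0.3703 rad.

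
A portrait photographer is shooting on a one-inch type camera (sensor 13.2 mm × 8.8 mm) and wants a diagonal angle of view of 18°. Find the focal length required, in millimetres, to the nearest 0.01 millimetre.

Sensor diagonal = √(13.2² + 8.8²) = √251.6800 ≈ 15.8644 mm.
From α = 2·arctan(d/2f) we get f = d / (2·tan(α/2)).
With d = 15.8644 mm and α/2 = 9°, tan(α/2) ≈ 0.15838, so f ≈ 15.8644 / 0.31677 ≈ 50.0820 mm.

50.08 mm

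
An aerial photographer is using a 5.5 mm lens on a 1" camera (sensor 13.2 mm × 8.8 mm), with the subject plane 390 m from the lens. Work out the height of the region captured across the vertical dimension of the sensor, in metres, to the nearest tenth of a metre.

624.0 m

dₒ: 390 m = 390000 mm.
Similar triangles through the lens centre give W/dₒ = h/dᵢ; with 1/f = 1/dₒ + 1/dᵢ this gives W = h·(dₒ − f)/f.
W = 8.8 mm × (390000 − 5.5) / 5.5 = 8.8 × 70908.0909 ≈ 623991.200 mm = 623.991 m.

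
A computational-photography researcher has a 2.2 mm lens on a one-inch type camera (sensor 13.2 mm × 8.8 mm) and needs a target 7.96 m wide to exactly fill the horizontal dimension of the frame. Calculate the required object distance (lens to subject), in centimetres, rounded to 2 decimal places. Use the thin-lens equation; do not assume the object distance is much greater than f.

W: 7.96 m = 7960 mm.
Magnification m = w/W = dᵢ/dₒ; combined with 1/f = 1/dₒ + 1/dᵢ this gives dₒ = f·(1 + W/w).
dₒ = 2.2 mm × (1 + 7960/13.2) = 2.2 × 604.0303 ≈ 1328.867 mm = 132.887 cm.

132.89 cm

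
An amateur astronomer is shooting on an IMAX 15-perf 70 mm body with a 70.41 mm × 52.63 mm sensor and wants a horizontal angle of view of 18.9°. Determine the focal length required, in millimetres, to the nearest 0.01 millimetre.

From α = 2·arctan(w/2f) we get f = w / (2·tan(α/2)).
With w = 70.41 mm and α/2 = 9.45°, tan(α/2) ≈ 0.16645, so f ≈ 70.41 / 0.33289 ≈ 211.5105 mm.

211.51 mm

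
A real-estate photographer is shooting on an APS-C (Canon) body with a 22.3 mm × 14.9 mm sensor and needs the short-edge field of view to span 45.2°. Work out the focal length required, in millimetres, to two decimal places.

17.90 mm

From α = 2·arctan(h/2f) we get f = h / (2·tan(α/2)).
With h = 14.9 mm and α/2 = 22.6°, tan(α/2) ≈ 0.41626, so f ≈ 14.9 / 0.83252 ≈ 17.8975 mm.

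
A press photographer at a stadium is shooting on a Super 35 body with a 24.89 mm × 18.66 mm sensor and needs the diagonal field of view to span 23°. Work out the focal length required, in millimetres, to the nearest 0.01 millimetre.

76.45 mm

Sensor diagonal = √(24.89² + 18.66²) = √967.7077 ≈ 31.1080 mm.
From α = 2·arctan(d/2f) we get f = d / (2·tan(α/2)).
With d = 31.1080 mm and α/2 = 11.5°, tan(α/2) ≈ 0.20345, so f ≈ 31.1080 / 0.40690 ≈ 76.4504 mm.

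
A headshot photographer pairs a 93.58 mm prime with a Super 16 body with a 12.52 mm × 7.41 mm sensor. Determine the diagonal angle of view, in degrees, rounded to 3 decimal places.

Sensor diagonal = √(12.52² + 7.41²) = √211.6585 ≈ 14.5485 mm.
Angle of view α = 2·arctan(d/2f) with d = 14.5485 mm and f = 93.58 mm.
d/2f = 0.07773; arctan(0.07773) ≈ 4.4448°, so α ≈ 8.8897°.

8.890°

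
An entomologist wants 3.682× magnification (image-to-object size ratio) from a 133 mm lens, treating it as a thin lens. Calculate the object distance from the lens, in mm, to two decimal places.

With m = dᵢ/dₒ and 1/f = 1/dₒ + 1/dᵢ, substituting dᵢ = m·dₒ gives 1/f = (1 + 1/m)/dₒ, hence dₒ = f·(1 + 1/m).
dₒ = 133 × (1 + 1/3.682) = 133 × 1.27159 ≈ 169.122 mm.

169.12 mm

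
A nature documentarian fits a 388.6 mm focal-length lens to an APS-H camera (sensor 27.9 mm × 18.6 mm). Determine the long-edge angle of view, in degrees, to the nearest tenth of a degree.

4.1°

Angle of view α = 2·arctan(w/2f) with w = 27.9 mm and f = 388.6 mm.
w/2f = 0.03590; arctan(0.03590) ≈ 2.0559°, so α ≈ 4.1119°.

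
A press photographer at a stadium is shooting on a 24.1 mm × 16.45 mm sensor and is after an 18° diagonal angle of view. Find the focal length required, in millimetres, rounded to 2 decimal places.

92.11 mm

Sensor diagonal = √(24.1² + 16.45²) = √851.4125 ≈ 29.1790 mm.
From α = 2·arctan(d/2f) we get f = d / (2·tan(α/2)).
With d = 29.1790 mm and α/2 = 9°, tan(α/2) ≈ 0.15838, so f ≈ 29.1790 / 0.31677 ≈ 92.1144 mm.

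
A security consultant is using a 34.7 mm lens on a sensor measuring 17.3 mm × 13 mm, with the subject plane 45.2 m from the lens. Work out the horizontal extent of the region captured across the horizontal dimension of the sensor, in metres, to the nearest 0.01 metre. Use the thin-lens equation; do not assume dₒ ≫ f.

22.52 m

dₒ: 45.2 m = 45200 mm.
Similar triangles through the lens centre give W/dₒ = w/dᵢ; with 1/f = 1/dₒ + 1/dᵢ this gives W = w·(dₒ − f)/f.
W = 17.3 mm × (45200 − 34.7) / 34.7 = 17.3 × 1301.5937 ≈ 22517.570 mm = 22.5176 m.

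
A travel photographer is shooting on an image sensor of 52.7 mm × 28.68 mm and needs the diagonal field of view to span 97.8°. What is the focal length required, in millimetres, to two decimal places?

26.17 mm

Sensor diagonal = √(52.7² + 28.68²) = √3599.8324 ≈ 59.9986 mm.
From α = 2·arctan(d/2f) we get f = d / (2·tan(α/2)).
With d = 59.9986 mm and α/2 = 48.9°, tan(α/2) ≈ 1.14632, so f ≈ 59.9986 / 2.29264 ≈ 26.1701 mm.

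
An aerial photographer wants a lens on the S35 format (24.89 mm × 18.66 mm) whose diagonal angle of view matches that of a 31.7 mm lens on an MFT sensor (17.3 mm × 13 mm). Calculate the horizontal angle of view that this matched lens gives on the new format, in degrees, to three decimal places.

30.550°

Sensor diagonal = √(17.3² + 13²) = √468.2900 ≈ 21.6400 mm.
Sensor diagonal = √(24.89² + 18.66²) = √967.7077 ≈ 31.1080 mm.
Equal diagonal AOV ⇒ f₂ = f₁ · 31.1080/21.6400 = 31.7 × 1.43752 ≈ 45.5695 mm.
Horizontal AOV on the new format = 2·arctan(24.89 / (2 × 45.5695)) = 2·arctan(0.27310) ≈ 30.5499°.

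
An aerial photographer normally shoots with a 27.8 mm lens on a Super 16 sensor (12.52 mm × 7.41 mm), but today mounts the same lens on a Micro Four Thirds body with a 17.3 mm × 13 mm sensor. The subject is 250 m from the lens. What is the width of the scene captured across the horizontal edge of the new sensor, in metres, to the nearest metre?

156 m

The focal length stays 27.8 mm; the relevant sensor dimension is now w = 17.3 mm. Object distance dₒ = 250 m = 250000 mm.
Thin-lens field width W = w·(dₒ − f)/f = 17.3 × (250000 − 27.8)/27.8 ≈ 155558.240 mm = 155.558 m.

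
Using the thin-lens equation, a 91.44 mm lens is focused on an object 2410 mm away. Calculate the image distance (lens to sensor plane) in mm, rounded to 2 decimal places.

95.05 mm

1/dᵢ = 1/f − 1/dₒ = 1/91.44 − 1/2410 = 0.0105212 mm⁻¹.
dᵢ = 1/0.0105212 ≈ 95.0462 mm.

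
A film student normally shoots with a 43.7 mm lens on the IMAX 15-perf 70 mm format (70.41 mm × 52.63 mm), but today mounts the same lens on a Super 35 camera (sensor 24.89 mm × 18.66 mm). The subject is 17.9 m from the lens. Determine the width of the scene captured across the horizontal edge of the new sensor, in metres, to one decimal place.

10.2 m

The focal length stays 43.7 mm; the relevant sensor dimension is now w = 24.89 mm. Object distance dₒ = 17.9 m = 17900 mm.
Thin-lens field width W = w·(dₒ − f)/f = 24.89 × (17900 − 43.7)/43.7 ≈ 10170.327 mm = 10.1703 m.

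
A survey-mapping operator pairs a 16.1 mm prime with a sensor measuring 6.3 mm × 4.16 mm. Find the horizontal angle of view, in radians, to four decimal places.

0.3864 rad

Angle of view α = 2·arctan(w/2f) with w = 6.3 mm and f = 16.1 mm.
w/2f = 0.19565; arctan(0.19565) ≈ 0.1932 rad, so α ≈ 0.3864 rad.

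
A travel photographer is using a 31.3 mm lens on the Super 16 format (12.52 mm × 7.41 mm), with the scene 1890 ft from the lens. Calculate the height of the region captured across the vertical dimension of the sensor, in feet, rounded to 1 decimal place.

447.4 ft

dₒ: 1890 ft × 304.8 mm/ft = 576071.98 mm.
Similar triangles through the lens centre give W/dₒ = h/dᵢ; with 1/f = 1/dₒ + 1/dᵢ this gives W = h·(dₒ − f)/f.
W = 7.41 mm × (576072 − 31.3) / 31.3 = 7.41 × 18403.8556 ≈ 136372.570 mm = 136372.570/304.8 ft = 447.417 ft.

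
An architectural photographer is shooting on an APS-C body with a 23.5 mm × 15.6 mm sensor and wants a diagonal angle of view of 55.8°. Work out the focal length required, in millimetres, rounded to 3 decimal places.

26.636 mm

Sensor diagonal = √(23.5² + 15.6²) = √795.6100 ≈ 28.2066 mm.
From α = 2·arctan(d/2f) we get f = d / (2·tan(α/2)).
With d = 28.2066 mm and α/2 = 27.9°, tan(α/2) ≈ 0.52947, so f ≈ 28.2066 / 1.05895 ≈ 26.6365 mm.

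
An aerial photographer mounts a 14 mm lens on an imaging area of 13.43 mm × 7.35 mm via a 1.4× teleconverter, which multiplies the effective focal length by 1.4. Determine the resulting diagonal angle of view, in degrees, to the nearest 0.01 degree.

Effective focal length f = 14 × 1.4 = 19.6 mm.
Sensor diagonal = √(13.43² + 7.35²) = √234.3874 ≈ 15.3097 mm.
α = 2·arctan(15.310 / (2 × 19.6)) = 2·arctan(0.39055) ≈ 42.6667°.

42.67°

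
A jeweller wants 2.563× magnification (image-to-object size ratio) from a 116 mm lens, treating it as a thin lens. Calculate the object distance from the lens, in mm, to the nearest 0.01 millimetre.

With m = dᵢ/dₒ and 1/f = 1/dₒ + 1/dᵢ, substituting dᵢ = m·dₒ gives 1/f = (1 + 1/m)/dₒ, hence dₒ = f·(1 + 1/m).
dₒ = 116 × (1 + 1/2.563) = 116 × 1.39017 ≈ 161.259 mm.

161.26 mm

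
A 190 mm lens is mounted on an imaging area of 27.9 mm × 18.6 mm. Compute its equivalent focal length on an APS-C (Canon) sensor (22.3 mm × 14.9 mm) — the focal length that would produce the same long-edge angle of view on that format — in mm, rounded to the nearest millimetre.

Equal angle of view means equal width/f ratio, so f₂ = f₁ · (width₂/width₁) = 190 × 22.3/27.9.
f₂ = 190 × 0.79928 ≈ 151.864 mm.

152 mm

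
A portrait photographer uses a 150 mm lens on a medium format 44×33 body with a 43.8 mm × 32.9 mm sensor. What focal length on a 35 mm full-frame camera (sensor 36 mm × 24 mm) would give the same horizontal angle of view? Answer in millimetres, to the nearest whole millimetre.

Equal angle of view means equal width/f ratio, so f₂ = f₁ · (width₂/width₁) = 150 × 36/43.8.
f₂ = 150 × 0.82192 ≈ 123.288 mm.

123 mm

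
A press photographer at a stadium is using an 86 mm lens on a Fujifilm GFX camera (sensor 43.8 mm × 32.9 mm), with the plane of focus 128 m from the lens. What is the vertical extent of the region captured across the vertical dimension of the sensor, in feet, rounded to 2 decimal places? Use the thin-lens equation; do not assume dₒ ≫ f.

dₒ: 128 m = 128000 mm.
Similar triangles through the lens centre give W/dₒ = h/dᵢ; with 1/f = 1/dₒ + 1/dᵢ this gives W = h·(dₒ − f)/f.
W = 32.9 mm × (128000 − 86) / 86 = 32.9 × 1487.3721 ≈ 48934.542 mm = 48934.542/304.8 ft = 160.546 ft.

160.55 ft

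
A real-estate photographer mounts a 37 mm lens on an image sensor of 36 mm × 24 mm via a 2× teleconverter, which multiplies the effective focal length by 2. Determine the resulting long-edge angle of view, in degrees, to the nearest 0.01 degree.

27.34°

Effective focal length f = 37 × 2 = 74 mm.
α = 2·arctan(36 / (2 × 74)) = 2·arctan(0.24324) ≈ 27.3426°.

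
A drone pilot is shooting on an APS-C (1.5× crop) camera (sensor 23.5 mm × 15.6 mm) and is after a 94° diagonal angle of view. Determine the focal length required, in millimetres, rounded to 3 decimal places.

Sensor diagonal = √(23.5² + 15.6²) = √795.6100 ≈ 28.2066 mm.
From α = 2·arctan(d/2f) we get f = d / (2·tan(α/2)).
With d = 28.2066 mm and α/2 = 47°, tan(α/2) ≈ 1.07237, so f ≈ 28.2066 / 2.14474 ≈ 13.1515 mm.

13.152 mm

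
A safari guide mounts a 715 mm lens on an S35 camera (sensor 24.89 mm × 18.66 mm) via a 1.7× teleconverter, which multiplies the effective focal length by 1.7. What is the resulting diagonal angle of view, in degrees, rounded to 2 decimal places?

Effective focal length f = 715 × 1.7 = 1215.5 mm.
Sensor diagonal = √(24.89² + 18.66²) = √967.7077 ≈ 31.1080 mm.
α = 2·arctan(31.108 / (2 × 1215.5)) = 2·arctan(0.01280) ≈ 1.4663°.

1.47°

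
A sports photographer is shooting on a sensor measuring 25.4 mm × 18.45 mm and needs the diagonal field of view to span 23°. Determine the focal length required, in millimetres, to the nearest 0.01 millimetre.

77.15 mm

Sensor diagonal = √(25.4² + 18.45²) = √985.5625 ≈ 31.3937 mm.
From α = 2·arctan(d/2f) we get f = d / (2·tan(α/2)).
With d = 31.3937 mm and α/2 = 11.5°, tan(α/2) ≈ 0.20345, so f ≈ 31.3937 / 0.40690 ≈ 77.1524 mm.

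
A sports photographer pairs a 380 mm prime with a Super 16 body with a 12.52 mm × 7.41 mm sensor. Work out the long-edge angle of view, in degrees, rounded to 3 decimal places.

1.888°

Angle of view α = 2·arctan(w/2f) with w = 12.52 mm and f = 380 mm.
w/2f = 0.01647; arctan(0.01647) ≈ 0.9438°, so α ≈ 1.8876°.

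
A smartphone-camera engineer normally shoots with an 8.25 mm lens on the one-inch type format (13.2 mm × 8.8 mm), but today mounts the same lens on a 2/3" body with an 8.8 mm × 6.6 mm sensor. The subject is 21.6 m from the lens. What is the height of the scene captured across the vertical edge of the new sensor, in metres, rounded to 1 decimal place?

The focal length stays 8.25 mm; the relevant sensor dimension is now h = 6.6 mm. Object distance dₒ = 21.6 m = 21600 mm.
Thin-lens field height W = h·(dₒ − f)/f = 6.6 × (21600 − 8.25)/8.25 ≈ 17273.400 mm = 17.2734 m.

17.3 m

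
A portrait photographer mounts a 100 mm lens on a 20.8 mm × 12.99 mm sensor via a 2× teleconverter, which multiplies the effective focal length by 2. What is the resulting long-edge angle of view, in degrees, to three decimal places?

Effective focal length f = 100 × 2 = 200 mm.
α = 2·arctan(20.8 / (2 × 200)) = 2·arctan(0.05200) ≈ 5.9534°.

5.953°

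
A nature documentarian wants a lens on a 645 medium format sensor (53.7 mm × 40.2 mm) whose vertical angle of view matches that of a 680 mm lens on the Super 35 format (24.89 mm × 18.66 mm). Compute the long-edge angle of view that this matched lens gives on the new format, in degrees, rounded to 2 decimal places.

2.10°

Equal vertical AOV ⇒ f₂ = f₁ · 40.2/18.66 = 680 × 2.15434 ≈ 1464.9518 mm.
Long-edge AOV on the new format = 2·arctan(53.7 / (2 × 1464.9518)) = 2·arctan(0.01833) ≈ 2.1000°.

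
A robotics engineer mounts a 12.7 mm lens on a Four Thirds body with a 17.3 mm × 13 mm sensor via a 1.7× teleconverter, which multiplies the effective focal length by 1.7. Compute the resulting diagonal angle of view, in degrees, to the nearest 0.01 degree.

53.24°

Effective focal length f = 12.7 × 1.7 = 21.59 mm.
Sensor diagonal = √(17.3² + 13²) = √468.2900 ≈ 21.6400 mm.
α = 2·arctan(21.640 / (2 × 21.59)) = 2·arctan(0.50116) ≈ 53.2362°.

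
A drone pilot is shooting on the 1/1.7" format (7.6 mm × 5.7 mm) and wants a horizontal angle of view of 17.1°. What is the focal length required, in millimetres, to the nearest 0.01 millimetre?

25.28 mm

From α = 2·arctan(w/2f) we get f = w / (2·tan(α/2)).
With w = 7.6 mm and α/2 = 8.55°, tan(α/2) ≈ 0.15034, so f ≈ 7.6 / 0.30069 ≈ 25.2755 mm.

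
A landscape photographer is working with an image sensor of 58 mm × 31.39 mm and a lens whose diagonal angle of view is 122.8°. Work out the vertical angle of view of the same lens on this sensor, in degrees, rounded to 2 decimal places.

Sensor diagonal = √(58² + 31.39²) = √4349.3321 ≈ 65.9495 mm.
From the diagonal AOV: f = 65.9495 / (2·tan(61.4°)) = 65.9495 / 3.66826 ≈ 17.9784 mm.
Vertical AOV = 2·arctan(31.39 / (2 × 17.9784)) = 2·arctan(0.87299) ≈ 82.2414°.

82.24°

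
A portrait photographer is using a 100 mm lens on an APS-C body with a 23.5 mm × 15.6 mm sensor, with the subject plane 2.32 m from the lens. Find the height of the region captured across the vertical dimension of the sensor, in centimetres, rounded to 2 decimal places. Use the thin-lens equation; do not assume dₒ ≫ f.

dₒ: 2.32 m = 2320 mm.
Similar triangles through the lens centre give W/dₒ = h/dᵢ; with 1/f = 1/dₒ + 1/dᵢ this gives W = h·(dₒ − f)/f.
W = 15.6 mm × (2320 − 100) / 100 = 15.6 × 22.2000 ≈ 346.320 mm = 34.632 cm.

34.63 cm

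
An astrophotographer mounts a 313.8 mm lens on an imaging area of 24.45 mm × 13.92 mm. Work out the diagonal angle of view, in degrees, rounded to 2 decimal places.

5.13°

Sensor diagonal = √(24.45² + 13.92²) = √791.5689 ≈ 28.1348 mm.
Angle of view α = 2·arctan(d/2f) with d = 28.1348 mm and f = 313.8 mm.
d/2f = 0.04483; arctan(0.04483) ≈ 2.5668°, so α ≈ 5.1336°.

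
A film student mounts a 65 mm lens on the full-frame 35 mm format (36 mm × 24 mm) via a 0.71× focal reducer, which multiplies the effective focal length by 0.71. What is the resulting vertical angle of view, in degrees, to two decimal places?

29.15°

Effective focal length f = 65 × 0.71 = 46.15 mm.
α = 2·arctan(24 / (2 × 46.15)) = 2·arctan(0.26002) ≈ 29.1508°.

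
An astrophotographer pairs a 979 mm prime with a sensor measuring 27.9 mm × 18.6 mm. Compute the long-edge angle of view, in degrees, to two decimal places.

Angle of view α = 2·arctan(w/2f) with w = 27.9 mm and f = 979 mm.
w/2f = 0.01425; arctan(0.01425) ≈ 0.8164°, so α ≈ 1.6327°.

1.63°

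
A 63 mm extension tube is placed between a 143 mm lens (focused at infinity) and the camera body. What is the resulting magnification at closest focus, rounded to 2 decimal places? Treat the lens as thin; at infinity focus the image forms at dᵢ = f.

The tube moves the image plane from f to f + e, so dᵢ = 143 + 63 = 206 mm. Focus is achieved when 1/f = 1/dₒ + 1/dᵢ, giving dₒ = 1/(1/f − 1/(f+e)).
Magnification m = dᵢ/dₒ = (f+e)·(1/f − 1/(f+e)) = e/f = 63/143 ≈ 0.4406.

0.44×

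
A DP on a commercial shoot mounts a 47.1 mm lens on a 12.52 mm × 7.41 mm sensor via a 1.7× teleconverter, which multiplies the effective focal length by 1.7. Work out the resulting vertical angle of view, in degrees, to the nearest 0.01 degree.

5.30°

Effective focal length f = 47.1 × 1.7 = 80.07 mm.
α = 2·arctan(7.41 / (2 × 80.07)) = 2·arctan(0.04627) ≈ 5.2986°.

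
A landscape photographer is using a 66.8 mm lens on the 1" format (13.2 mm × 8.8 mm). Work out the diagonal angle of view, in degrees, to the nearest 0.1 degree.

Sensor diagonal = √(13.2² + 8.8²) = √251.6800 ≈ 15.8644 mm.
Angle of view α = 2·arctan(d/2f) with d = 15.8644 mm and f = 66.8 mm.
d/2f = 0.11875; arctan(0.11875) ≈ 6.7719°, so α ≈ 13.5438°.

13.5°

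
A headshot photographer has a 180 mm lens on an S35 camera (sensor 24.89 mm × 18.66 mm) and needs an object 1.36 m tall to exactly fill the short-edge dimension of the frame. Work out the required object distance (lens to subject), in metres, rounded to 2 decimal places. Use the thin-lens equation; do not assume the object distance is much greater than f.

13.30 m

W: 1.36 m = 1360 mm.
Magnification m = h/W = dᵢ/dₒ; combined with 1/f = 1/dₒ + 1/dᵢ this gives dₒ = f·(1 + W/h).
dₒ = 180 mm × (1 + 1360/18.66) = 180 × 73.8832 ≈ 13298.971 mm = 13.299 m.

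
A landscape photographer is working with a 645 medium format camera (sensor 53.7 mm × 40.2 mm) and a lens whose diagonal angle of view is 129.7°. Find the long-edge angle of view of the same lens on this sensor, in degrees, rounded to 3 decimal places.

Sensor diagonal = √(53.7² + 40.2²) = √4499.7300 ≈ 67.0800 mm.
From the diagonal AOV: f = 67.0800 / (2·tan(64.85°)) = 67.0800 / 4.25986 ≈ 15.7470 mm.
Long-edge AOV = 2·arctan(53.7 / (2 × 15.7470)) = 2·arctan(1.70509) ≈ 119.2184°.

119.218°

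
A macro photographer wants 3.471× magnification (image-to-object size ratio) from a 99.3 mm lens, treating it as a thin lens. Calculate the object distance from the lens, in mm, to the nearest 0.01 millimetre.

127.91 mm

With m = dᵢ/dₒ and 1/f = 1/dₒ + 1/dᵢ, substituting dᵢ = m·dₒ gives 1/f = (1 + 1/m)/dₒ, hence dₒ = f·(1 + 1/m).
dₒ = 99.3 × (1 + 1/3.471) = 99.3 × 1.28810 ≈ 127.908 mm.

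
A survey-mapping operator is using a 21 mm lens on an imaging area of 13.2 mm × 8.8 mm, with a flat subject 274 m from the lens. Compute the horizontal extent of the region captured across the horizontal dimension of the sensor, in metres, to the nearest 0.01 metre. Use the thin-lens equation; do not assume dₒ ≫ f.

172.22 m

dₒ: 274 m = 274000 mm.
Similar triangles through the lens centre give W/dₒ = w/dᵢ; with 1/f = 1/dₒ + 1/dᵢ this gives W = w·(dₒ − f)/f.
W = 13.2 mm × (274000 − 21) / 21 = 13.2 × 13046.6190 ≈ 172215.371 mm = 172.215 m.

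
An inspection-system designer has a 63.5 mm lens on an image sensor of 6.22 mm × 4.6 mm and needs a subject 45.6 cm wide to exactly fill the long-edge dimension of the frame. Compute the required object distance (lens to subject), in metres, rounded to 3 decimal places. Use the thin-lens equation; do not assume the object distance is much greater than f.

4.719 m

W: 45.6 cm = 456 mm.
Magnification m = w/W = dᵢ/dₒ; combined with 1/f = 1/dₒ + 1/dᵢ this gives dₒ = f·(1 + W/w).
dₒ = 63.5 mm × (1 + 456/6.22) = 63.5 × 74.3119 ≈ 4718.805 mm = 4.71881 m.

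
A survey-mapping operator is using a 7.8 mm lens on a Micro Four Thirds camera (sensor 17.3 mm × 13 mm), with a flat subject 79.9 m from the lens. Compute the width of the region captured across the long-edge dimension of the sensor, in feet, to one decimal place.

dₒ: 79.9 m = 79900 mm.
Similar triangles through the lens centre give W/dₒ = w/dᵢ; with 1/f = 1/dₒ + 1/dᵢ this gives W = w·(dₒ − f)/f.
W = 17.3 mm × (79900 − 7.8) / 7.8 = 17.3 × 10242.5897 ≈ 177196.803 mm = 177196.803/304.8 ft = 581.354 ft.

581.4 ft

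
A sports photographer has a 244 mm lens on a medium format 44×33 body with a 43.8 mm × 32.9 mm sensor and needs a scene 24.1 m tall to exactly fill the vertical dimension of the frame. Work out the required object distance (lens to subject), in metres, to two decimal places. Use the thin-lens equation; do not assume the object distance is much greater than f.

W: 24.1 m = 24100 mm.
Magnification m = h/W = dᵢ/dₒ; combined with 1/f = 1/dₒ + 1/dᵢ this gives dₒ = f·(1 + W/h).
dₒ = 244 mm × (1 + 24100/32.9) = 244 × 733.5228 ≈ 178979.562 mm = 178.98 m.

178.98 m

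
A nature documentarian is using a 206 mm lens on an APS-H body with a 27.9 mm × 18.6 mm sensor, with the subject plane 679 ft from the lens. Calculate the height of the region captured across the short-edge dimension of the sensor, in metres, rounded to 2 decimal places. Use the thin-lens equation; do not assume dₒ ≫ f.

18.67 m

dₒ: 679 ft × 304.8 mm/ft = 206959.19 mm.
Similar triangles through the lens centre give W/dₒ = h/dᵢ; with 1/f = 1/dₒ + 1/dᵢ this gives W = h·(dₒ − f)/f.
W = 18.6 mm × (206959 − 206) / 206 = 18.6 × 1003.6563 ≈ 18668.007 mm = 18.668 m.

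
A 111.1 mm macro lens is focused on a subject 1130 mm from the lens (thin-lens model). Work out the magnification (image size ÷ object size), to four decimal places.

Thin lens: 1/f = 1/dₒ + 1/dᵢ → 1/dᵢ = 1/111.1 − 1/1130 = 0.0081159 mm⁻¹, so dᵢ ≈ 123.2143 mm.
Magnification m = dᵢ/dₒ = 123.2143/1130 ≈ 0.10904.

0.1090×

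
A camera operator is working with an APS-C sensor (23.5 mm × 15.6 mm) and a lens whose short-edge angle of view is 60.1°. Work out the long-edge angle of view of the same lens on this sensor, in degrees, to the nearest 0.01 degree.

From the short-edge AOV: f = 15.6 / (2·tan(30.05°)) = 15.6 / 1.15703 ≈ 13.4828 mm.
Long-edge AOV = 2·arctan(23.5 / (2 × 13.4828)) = 2·arctan(0.87148) ≈ 82.1430°.

82.14°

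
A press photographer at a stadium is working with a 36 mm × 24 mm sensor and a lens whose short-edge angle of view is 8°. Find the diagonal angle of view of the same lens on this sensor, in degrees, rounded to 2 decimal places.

From the short-edge AOV: f = 24 / (2·tan(4°)) = 24 / 0.13985 ≈ 171.6080 mm.
Sensor diagonal = √(36² + 24²) = √1872.0000 ≈ 43.2666 mm.
Diagonal AOV = 2·arctan(43.2666 / (2 × 171.6080)) = 2·arctan(0.12606) ≈ 14.3699°.

14.37°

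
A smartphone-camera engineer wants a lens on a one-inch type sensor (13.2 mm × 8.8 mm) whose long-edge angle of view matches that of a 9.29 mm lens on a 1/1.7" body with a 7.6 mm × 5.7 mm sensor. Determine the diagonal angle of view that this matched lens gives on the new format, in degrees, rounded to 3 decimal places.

52.358°

Equal long-edge AOV ⇒ f₂ = f₁ · 13.2/7.6 = 9.29 × 1.73684 ≈ 16.1353 mm.
Sensor diagonal = √(13.2² + 8.8²) = √251.6800 ≈ 15.8644 mm.
Diagonal AOV on the new format = 2·arctan(15.8644 / (2 × 16.1353)) = 2·arctan(0.49161) ≈ 52.3581°.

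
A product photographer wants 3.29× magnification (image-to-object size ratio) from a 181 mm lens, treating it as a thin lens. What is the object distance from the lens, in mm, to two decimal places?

236.02 mm

With m = dᵢ/dₒ and 1/f = 1/dₒ + 1/dᵢ, substituting dᵢ = m·dₒ gives 1/f = (1 + 1/m)/dₒ, hence dₒ = f·(1 + 1/m).
dₒ = 181 × (1 + 1/3.29) = 181 × 1.30395 ≈ 236.015 mm.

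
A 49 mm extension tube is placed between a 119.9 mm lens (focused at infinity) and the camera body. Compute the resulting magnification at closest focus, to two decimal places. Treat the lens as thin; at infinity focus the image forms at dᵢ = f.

0.41×

The tube moves the image plane from f to f + e, so dᵢ = 119.9 + 49 = 168.9 mm. Focus is achieved when 1/f = 1/dₒ + 1/dᵢ, giving dₒ = 1/(1/f − 1/(f+e)).
Magnification m = dᵢ/dₒ = (f+e)·(1/f − 1/(f+e)) = e/f = 49/119.9 ≈ 0.4087.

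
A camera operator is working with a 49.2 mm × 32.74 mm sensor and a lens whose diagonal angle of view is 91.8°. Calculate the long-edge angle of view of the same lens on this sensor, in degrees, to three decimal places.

Sensor diagonal = √(49.2² + 32.74²) = √3492.5476 ≈ 59.0978 mm.
From the diagonal AOV: f = 59.0978 / (2·tan(45.9°)) = 59.0978 / 2.06384 ≈ 28.6349 mm.
Long-edge AOV = 2·arctan(49.2 / (2 × 28.6349)) = 2·arctan(0.85909) ≈ 81.3313°.

81.331°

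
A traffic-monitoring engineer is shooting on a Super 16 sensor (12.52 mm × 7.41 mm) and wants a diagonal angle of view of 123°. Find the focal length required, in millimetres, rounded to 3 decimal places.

3.950 mm

Sensor diagonal = √(12.52² + 7.41²) = √211.6585 ≈ 14.5485 mm.
From α = 2·arctan(d/2f) we get f = d / (2·tan(α/2)).
With d = 14.5485 mm and α/2 = 61.5°, tan(α/2) ≈ 1.84177, so f ≈ 14.5485 / 3.68354 ≈ 3.9496 mm.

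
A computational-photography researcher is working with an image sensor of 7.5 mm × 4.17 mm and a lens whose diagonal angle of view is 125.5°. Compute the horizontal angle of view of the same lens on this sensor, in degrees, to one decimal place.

119.0°

Sensor diagonal = √(7.5² + 4.17²) = √73.6389 ≈ 8.5813 mm.
From the diagonal AOV: f = 8.5813 / (2·tan(62.75°)) = 8.5813 / 3.88324 ≈ 2.2098 mm.
Horizontal AOV = 2·arctan(7.5 / (2 × 2.2098)) = 2·arctan(1.69696) ≈ 118.9793°.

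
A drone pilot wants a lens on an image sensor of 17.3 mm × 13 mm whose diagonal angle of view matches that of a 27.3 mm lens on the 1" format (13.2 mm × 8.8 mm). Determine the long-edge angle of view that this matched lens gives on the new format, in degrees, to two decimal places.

26.15°

Sensor diagonal = √(13.2² + 8.8²) = √251.6800 ≈ 15.8644 mm.
Sensor diagonal = √(17.3² + 13²) = √468.2900 ≈ 21.6400 mm.
Equal diagonal AOV ⇒ f₂ = f₁ · 21.6400/15.8644 = 27.3 × 1.36406 ≈ 37.2388 mm.
Long-edge AOV on the new format = 2·arctan(17.3 / (2 × 37.2388)) = 2·arctan(0.23228) ≈ 26.1540°.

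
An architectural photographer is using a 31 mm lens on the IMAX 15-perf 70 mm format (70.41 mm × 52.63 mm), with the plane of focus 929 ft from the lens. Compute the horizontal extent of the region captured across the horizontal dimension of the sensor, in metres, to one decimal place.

dₒ: 929 ft × 304.8 mm/ft = 283159.19 mm.
Similar triangles through the lens centre give W/dₒ = w/dᵢ; with 1/f = 1/dₒ + 1/dᵢ this gives W = w·(dₒ − f)/f.
W = 70.41 mm × (283159 − 31) / 31 = 70.41 × 9133.1674 ≈ 643066.320 mm = 643.066 m.

643.1 m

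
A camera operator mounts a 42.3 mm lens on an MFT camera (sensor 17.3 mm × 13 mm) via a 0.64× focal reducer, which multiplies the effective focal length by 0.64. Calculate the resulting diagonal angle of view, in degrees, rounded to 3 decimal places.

Effective focal length f = 42.3 × 0.64 = 27.072 mm.
Sensor diagonal = √(17.3² + 13²) = √468.2900 ≈ 21.6400 mm.
α = 2·arctan(21.640 / (2 × 27.072)) = 2·arctan(0.39968) ≈ 43.5707°.

43.571°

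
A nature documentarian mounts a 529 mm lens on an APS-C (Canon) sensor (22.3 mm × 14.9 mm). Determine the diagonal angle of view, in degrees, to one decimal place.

Sensor diagonal = √(22.3² + 14.9²) = √719.3000 ≈ 26.8198 mm.
Angle of view α = 2·arctan(d/2f) with d = 26.8198 mm and f = 529 mm.
d/2f = 0.02535; arctan(0.02535) ≈ 1.4521°, so α ≈ 2.9042°.

2.9°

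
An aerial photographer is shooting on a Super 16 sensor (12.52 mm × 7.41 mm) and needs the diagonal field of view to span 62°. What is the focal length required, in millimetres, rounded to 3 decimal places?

12.106 mm

Sensor diagonal = √(12.52² + 7.41²) = √211.6585 ≈ 14.5485 mm.
From α = 2·arctan(d/2f) we get f = d / (2·tan(α/2)).
With d = 14.5485 mm and α/2 = 31°, tan(α/2) ≈ 0.60086, so f ≈ 14.5485 / 1.20172 ≈ 12.1064 mm.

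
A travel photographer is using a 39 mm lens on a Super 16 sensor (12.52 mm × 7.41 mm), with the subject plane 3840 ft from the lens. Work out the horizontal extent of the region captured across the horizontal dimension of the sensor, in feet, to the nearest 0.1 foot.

dₒ: 3840 ft × 304.8 mm/ft = 1170431.96 mm.
Similar triangles through the lens centre give W/dₒ = w/dᵢ; with 1/f = 1/dₒ + 1/dᵢ this gives W = w·(dₒ − f)/f.
W = 12.52 mm × (1.17043e+06 − 39) / 39 = 12.52 × 30010.0760 ≈ 375726.151 mm = 375726.151/304.8 ft = 1232.7 ft.

1232.7 ft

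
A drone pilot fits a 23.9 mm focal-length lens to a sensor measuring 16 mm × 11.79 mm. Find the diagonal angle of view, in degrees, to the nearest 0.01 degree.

Sensor diagonal = √(16² + 11.79²) = √395.0041 ≈ 19.8747 mm.
Angle of view α = 2·arctan(d/2f) with d = 19.8747 mm and f = 23.9 mm.
d/2f = 0.41579; arctan(0.41579) ≈ 22.5770°, so α ≈ 45.1540°.

45.15°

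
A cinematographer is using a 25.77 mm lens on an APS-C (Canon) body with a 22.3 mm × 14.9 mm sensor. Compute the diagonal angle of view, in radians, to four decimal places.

0.9596 rad

Sensor diagonal = √(22.3² + 14.9²) = √719.3000 ≈ 26.8198 mm.
Angle of view α = 2·arctan(d/2f) with d = 26.8198 mm and f = 25.77 mm.
d/2f = 0.52037; arctan(0.52037) ≈ 0.4798 rad, so α ≈ 0.9596 rad.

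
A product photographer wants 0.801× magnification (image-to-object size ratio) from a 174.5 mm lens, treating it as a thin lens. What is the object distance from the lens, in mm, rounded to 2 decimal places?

392.35 mm

With m = dᵢ/dₒ and 1/f = 1/dₒ + 1/dᵢ, substituting dᵢ = m·dₒ gives 1/f = (1 + 1/m)/dₒ, hence dₒ = f·(1 + 1/m).
dₒ = 174.5 × (1 + 1/0.801) = 174.5 × 2.24844 ≈ 392.353 mm.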